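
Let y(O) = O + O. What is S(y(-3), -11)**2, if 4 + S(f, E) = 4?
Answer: 0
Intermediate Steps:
y(O) = 2*O
S(f, E) = 0 (S(f, E) = -4 + 4 = 0)
S(y(-3), -11)**2 = 0**2 = 0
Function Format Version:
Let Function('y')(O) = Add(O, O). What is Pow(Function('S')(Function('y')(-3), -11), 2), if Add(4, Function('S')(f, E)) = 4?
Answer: 0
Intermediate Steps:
Function('y')(O) = Mul(2, O)
Function('S')(f, E) = 0 (Function('S')(f, E) = Add(-4, 4) = 0)
Pow(Function('S')(Function('y')(-3), -11), 2) = Pow(0, 2) = 0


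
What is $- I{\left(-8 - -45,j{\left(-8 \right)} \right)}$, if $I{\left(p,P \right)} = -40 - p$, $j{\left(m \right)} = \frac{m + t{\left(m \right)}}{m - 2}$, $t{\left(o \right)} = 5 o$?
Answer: $77$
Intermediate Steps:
$j{\left(m \right)} = \frac{6 m}{-2 + m}$ ($j{\left(m \right)} = \frac{m + 5 m}{m - 2} = \frac{6 m}{-2 + m}$)
$- I{\left(-8 - -45,j{\left(-8 \right)} \right)} = - (-40 - \left(-8 - -45\right)) = - (-40 - \left(-8 + 45\right)) = - (-40 - 37) = \left(-1\right) \left(-77\right) = 77$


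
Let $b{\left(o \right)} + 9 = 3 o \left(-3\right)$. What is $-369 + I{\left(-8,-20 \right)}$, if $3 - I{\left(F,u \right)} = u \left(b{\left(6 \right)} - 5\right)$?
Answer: $-1726$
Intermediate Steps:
$b{\left(o \right)} = -9 - 9 o$ ($b{\left(o \right)} = -9 + 3 o \left(-3\right) = -9 - 9 o$)
$I{\left(F,u \right)} = 3 + 68 u$ ($I{\left(F,u \right)} = 3 - u \left(\left(-9 - 54\right) - 5\right) = 3 - u \left(-63 - 5\right) = 3 - u \left(-68\right) = 3 - - 68 u = 3 + 68 u$)
$-369 + I{\left(-8,-20 \right)} = -369 + \left(3 + 68 \left(-20\right)\right) = -369 + \left(3 - 1360\right) = -369 - 1357 = -1726$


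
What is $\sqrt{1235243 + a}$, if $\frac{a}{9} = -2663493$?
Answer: $i \sqrt{22736194} \approx 4768.3 i$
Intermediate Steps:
$a = -23971437$ ($a = 9 \left(-2663493\right) = -23971437$)
$\sqrt{1235243 + a} = \sqrt{1235243 - 23971437} = \sqrt{-22736194} = i \sqrt{22736194}$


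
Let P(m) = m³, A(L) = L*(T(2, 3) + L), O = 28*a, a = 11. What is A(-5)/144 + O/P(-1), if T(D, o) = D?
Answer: -14779/48 ≈ -307.90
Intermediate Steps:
O = 308 (O = 28*11 = 308)
A(L) = L*(2 + L)
A(-5)/144 + O/P(-1) = -5*(2 - 5)/144 + 308/((-1)³) = -5*(-3)*(1/144) + 308/(-1) = 15*(1/144) + 308*(-1) = 5/48 - 308 = -14779/48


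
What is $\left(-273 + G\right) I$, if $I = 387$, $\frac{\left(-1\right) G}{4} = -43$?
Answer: $-39087$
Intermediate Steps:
$G = 172$ ($G = \left(-4\right) \left(-43\right) = 172$)
$\left(-273 + G\right) I = \left(-273 + 172\right) 387 = \left(-101\right) 387 = -39087$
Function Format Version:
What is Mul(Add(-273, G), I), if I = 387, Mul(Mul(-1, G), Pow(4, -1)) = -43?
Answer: -39087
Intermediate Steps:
G = 172 (G = Mul(-4, -43) = 172)
Mul(Add(-273, G), I) = Mul(Add(-273, 172), 387) = Mul(-101, 387) = -39087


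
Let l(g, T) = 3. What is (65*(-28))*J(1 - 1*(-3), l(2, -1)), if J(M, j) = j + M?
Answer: -12740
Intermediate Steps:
J(M, j) = M + j
(65*(-28))*J(1 - 1*(-3), l(2, -1)) = (65*(-28))*((1 - 1*(-3)) + 3) = -1820*((1 + 3) + 3) = -1820*(4 + 3) = -1820*7 = -12740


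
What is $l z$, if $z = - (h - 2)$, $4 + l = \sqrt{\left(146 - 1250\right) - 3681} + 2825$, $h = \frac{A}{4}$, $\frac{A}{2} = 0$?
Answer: $5642 + 2 i \sqrt{4785} \approx 5642.0 + 138.35 i$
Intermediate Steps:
$A = 0$ ($A = 2 \cdot 0 = 0$)
$h = 0$ ($h = \frac{0}{4} = 0 \cdot \frac{1}{4} = 0$)
$l = 2821 + i \sqrt{4785}$ ($l = -4 + \left(\sqrt{\left(146 - 1250\right) - 3681} + 2825\right) = -4 + \left(\sqrt{-1104 - 3681} + 2825\right) = -4 + \left(\sqrt{-4785} + 2825\right) = -4 + \left(i \sqrt{4785} + 2825\right) = -4 + \left(2825 + i \sqrt{4785}\right) = 2821 + i \sqrt{4785} \approx 2821.0 + 69.174 i$)
$z = 2$ ($z = - (0 - 2) = \left(-1\right) \left(-2\right) = 2$)
$l z = \left(2821 + i \sqrt{4785}\right) 2 = 5642 + 2 i \sqrt{4785}$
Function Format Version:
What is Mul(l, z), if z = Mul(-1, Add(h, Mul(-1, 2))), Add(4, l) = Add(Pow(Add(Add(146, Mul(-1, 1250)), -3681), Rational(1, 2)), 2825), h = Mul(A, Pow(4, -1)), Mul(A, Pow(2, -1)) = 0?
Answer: Add(5642, Mul(2, I, Pow(4785, Rational(1, 2)))) ≈ Add(5642.0, Mul(138.35, I))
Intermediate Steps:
A = 0 (A = Mul(2, 0) = 0)
h = 0 (h = Mul(0, Pow(4, -1)) = Mul(0, Rational(1, 4)) = 0)
l = Add(2821, Mul(I, Pow(4785, Rational(1, 2)))) (l = Add(-4, Add(Pow(Add(Add(146, Mul(-1, 1250)), -3681), Rational(1, 2)), 2825)) = Add(-4, Add(Pow(Add(Add(146, -1250), -3681), Rational(1, 2)), 2825)) = Add(-4, Add(Pow(Add(-1104, -3681), Rational(1, 2)), 2825)) = Add(-4, Add(Pow(-4785, Rational(1, 2)), 2825)) = Add(-4, Add(Mul(I, Pow(4785, Rational(1, 2))), 2825)) = Add(-4, Add(2825, Mul(I, Pow(4785, Rational(1, 2))))) = Add(2821, Mul(I, Pow(4785, Rational(1, 2)))) ≈ Add(2821.0, Mul(69.174, I)))
z = 2 (z = Mul(-1, Add(0, Mul(-1, 2))) = Mul(-1, Add(0, -2)) = Mul(-1, -2) = 2)
Mul(l, z) = Mul(Add(2821, Mul(I, Pow(4785, Rational(1, 2)))), 2) = Add(5642, Mul(2, I, Pow(4785, Rational(1, 2))))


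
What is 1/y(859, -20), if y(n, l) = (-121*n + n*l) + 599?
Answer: -1/120520 ≈ -8.2974e-6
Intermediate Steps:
y(n, l) = 599 - 121*n + l*n (y(n, l) = (-121*n + l*n) + 599 = 599 - 121*n + l*n)
1/y(859, -20) = 1/(599 - 121*859 - 20*859) = 1/(599 - 103939 - 17180) = 1/(-120520) = -1/120520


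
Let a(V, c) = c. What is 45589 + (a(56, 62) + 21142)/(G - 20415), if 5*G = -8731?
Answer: 2525714357/55403 ≈ 45588.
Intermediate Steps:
G = -8731/5 (G = (⅕)*(-8731) = -8731/5 ≈ -1746.2)
45589 + (a(56, 62) + 21142)/(G - 20415) = 45589 + (62 + 21142)/(-8731/5 - 20415) = 45589 + 21204/(-110806/5) = 45589 + 21204*(-5/110806) = 45589 - 53010/55403 = 2525714357/55403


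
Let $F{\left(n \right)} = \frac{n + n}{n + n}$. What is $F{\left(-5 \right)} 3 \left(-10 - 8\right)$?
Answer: $-54$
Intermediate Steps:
$F{\left(n \right)} = 1$ ($F{\left(n \right)} = \frac{2 n}{2 n} = 2 n \frac{1}{2 n} = 1$)
$F{\left(-5 \right)} 3 \left(-10 - 8\right) = 1 \cdot 3 \left(-10 - 8\right) = 3 \left(-18\right) = -54$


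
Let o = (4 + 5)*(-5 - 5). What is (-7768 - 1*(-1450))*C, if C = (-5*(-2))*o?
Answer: 5686200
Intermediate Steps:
o = -90 (o = 9*(-10) = -90)
C = -900 (C = -5*(-2)*(-90) = 10*(-90) = -900)
(-7768 - 1*(-1450))*C = (-7768 - 1*(-1450))*(-900) = (-7768 + 1450)*(-900) = -6318*(-900) = 5686200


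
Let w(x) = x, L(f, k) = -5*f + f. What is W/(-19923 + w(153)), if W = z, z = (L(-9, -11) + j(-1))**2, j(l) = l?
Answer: -245/3954 ≈ -0.061963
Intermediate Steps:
L(f, k) = -4*f
z = 1225 (z = (-4*(-9) - 1)**2 = (36 - 1)**2 = 35**2 = 1225)
W = 1225
W/(-19923 + w(153)) = 1225/(-19923 + 153) = 1225/(-19770) = 1225*(-1/19770) = -245/3954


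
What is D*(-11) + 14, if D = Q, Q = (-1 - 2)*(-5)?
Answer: -151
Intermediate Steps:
Q = 15 (Q = -3*(-5) = 15)
D = 15
D*(-11) + 14 = 15*(-11) + 14 = -165 + 14 = -151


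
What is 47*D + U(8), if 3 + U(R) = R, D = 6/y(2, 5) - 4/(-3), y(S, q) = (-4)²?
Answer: 2047/24 ≈ 85.292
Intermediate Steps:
y(S, q) = 16
D = 41/24 (D = 6/16 - 4/(-3) = 6*(1/16) - 4*(-⅓) = 3/8 + 4/3 = 41/24 ≈ 1.7083)
U(R) = -3 + R
47*D + U(8) = 47*(41/24) + (-3 + 8) = 1927/24 + 5 = 2047/24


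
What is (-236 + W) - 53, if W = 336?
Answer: 47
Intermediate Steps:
(-236 + W) - 53 = (-236 + 336) - 53 = 100 - 53 = 47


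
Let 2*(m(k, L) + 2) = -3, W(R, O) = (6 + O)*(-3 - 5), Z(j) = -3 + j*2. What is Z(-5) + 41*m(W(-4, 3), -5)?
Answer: -313/2 ≈ -156.50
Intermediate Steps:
Z(j) = -3 + 2*j
W(R, O) = -48 - 8*O (W(R, O) = (6 + O)*(-8) = -48 - 8*O)
m(k, L) = -7/2 (m(k, L) = -2 + (½)*(-3) = -2 - 3/2 = -7/2)
Z(-5) + 41*m(W(-4, 3), -5) = (-3 + 2*(-5)) + 41*(-7/2) = (-3 - 10) - 287/2 = -13 - 287/2 = -313/2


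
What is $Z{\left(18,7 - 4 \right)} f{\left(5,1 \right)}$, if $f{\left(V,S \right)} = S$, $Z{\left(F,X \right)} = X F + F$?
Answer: $72$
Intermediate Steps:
$Z{\left(F,X \right)} = F + F X$ ($Z{\left(F,X \right)} = F X + F = F + F X$)
$Z{\left(18,7 - 4 \right)} f{\left(5,1 \right)} = 18 \left(1 + \left(7 - 4\right)\right) 1 = 18 \left(1 + 3\right) 1 = 18 \cdot 4 \cdot 1 = 72 \cdot 1 = 72$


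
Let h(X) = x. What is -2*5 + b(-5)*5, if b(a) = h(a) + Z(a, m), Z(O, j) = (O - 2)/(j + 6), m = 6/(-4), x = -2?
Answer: -250/9 ≈ -27.778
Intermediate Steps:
h(X) = -2
m = -3/2 (m = 6*(-¼) = -3/2 ≈ -1.5000)
Z(O, j) = (-2 + O)/(6 + j)
b(a) = -22/9 + 2*a/9 (b(a) = -2 + (-2 + a)/(6 - 3/2) = -2 + (-2 + a)/(9/2) = -2 + 2*(-2 + a)/9 = -2 + (-4/9 + 2*a/9) = -22/9 + 2*a/9)
-2*5 + b(-5)*5 = -2*5 + (-22/9 + (2/9)*(-5))*5 = -10 + (-22/9 - 10/9)*5 = -10 - 32/9*5 = -10 - 160/9 = -250/9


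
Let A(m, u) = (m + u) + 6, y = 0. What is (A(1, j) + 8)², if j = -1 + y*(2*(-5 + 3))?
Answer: 196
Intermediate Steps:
j = -1 (j = -1 + 0*(2*(-5 + 3)) = -1 + 0*(2*(-2)) = -1 + 0*(-4) = -1 + 0 = -1)
A(m, u) = 6 + m + u
(A(1, j) + 8)² = ((6 + 1 - 1) + 8)² = (6 + 8)² = 14² = 196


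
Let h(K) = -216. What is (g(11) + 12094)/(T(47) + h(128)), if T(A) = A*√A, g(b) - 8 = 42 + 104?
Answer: 2645568/57167 + 575656*√47/57167 ≈ 115.31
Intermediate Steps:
g(b) = 154 (g(b) = 8 + (42 + 104) = 8 + 146 = 154)
T(A) = A^(3/2)
(g(11) + 12094)/(T(47) + h(128)) = (154 + 12094)/(47^(3/2) - 216) = 12248/(47*√47 - 216) = 12248/(-216 + 47*√47)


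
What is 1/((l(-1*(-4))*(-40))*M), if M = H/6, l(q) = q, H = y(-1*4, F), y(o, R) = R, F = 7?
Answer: -3/560 ≈ -0.0053571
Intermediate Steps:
H = 7
M = 7/6 ≈ 1.1667
1/((l(-1*(-4))*(-40))*M) = 1/((-1*(-4)*(-40))*(7/6)) = 1/((4*(-40))*(7/6)) = 1/(-160*7/6) = 1/(-560/3) = -3/560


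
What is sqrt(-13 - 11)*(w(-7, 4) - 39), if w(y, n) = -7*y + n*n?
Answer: 52*I*sqrt(6) ≈ 127.37*I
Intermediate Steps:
w(y, n) = n**2 - 7*y (w(y, n) = -7*y + n**2 = n**2 - 7*y)
sqrt(-13 - 11)*(w(-7, 4) - 39) = sqrt(-13 - 11)*((4**2 - 7*(-7)) - 39) = sqrt(-24)*((16 + 49) - 39) = (2*I*sqrt(6))*(65 - 39) = (2*I*sqrt(6))*26 = 52*I*sqrt(6)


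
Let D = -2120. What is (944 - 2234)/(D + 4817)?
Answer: -430/899 ≈ -0.47831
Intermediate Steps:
(944 - 2234)/(D + 4817) = (944 - 2234)/(-2120 + 4817) = -1290/2697 = -1290*1/2697 = -430/899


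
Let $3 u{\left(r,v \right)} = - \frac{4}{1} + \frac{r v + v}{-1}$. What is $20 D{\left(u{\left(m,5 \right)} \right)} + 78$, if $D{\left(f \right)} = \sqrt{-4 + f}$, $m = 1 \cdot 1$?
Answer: $78 + \frac{20 i \sqrt{78}}{3} \approx 78.0 + 58.878 i$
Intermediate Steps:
$m = 1$
$u{\left(r,v \right)} = - \frac{4}{3} - \frac{v}{3} - \frac{r v}{3}$ ($u{\left(r,v \right)} = \frac{- \frac{4}{1} + \frac{r v + v}{-1}}{3} = \frac{\left(-4\right) 1 + \left(v + r v\right) \left(-1\right)}{3} = \frac{-4 - \left(v + r v\right)}{3} = \frac{-4 - v - r v}{3} = - \frac{4}{3} - \frac{v}{3} - \frac{r v}{3}$)
$20 D{\left(u{\left(m,5 \right)} \right)} + 78 = 20 \sqrt{-4 - \left(3 + \frac{5}{3}\right)} + 78 = 20 \sqrt{-4 - \frac{14}{3}} + 78 = 20 \sqrt{- \frac{26}{3}} + 78 = 20 \frac{i \sqrt{78}}{3} + 78 = \frac{20 i \sqrt{78}}{3} + 78 = 78 + \frac{20 i \sqrt{78}}{3}$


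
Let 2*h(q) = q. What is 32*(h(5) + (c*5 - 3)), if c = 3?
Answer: 464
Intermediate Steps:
h(q) = q/2
32*(h(5) + (c*5 - 3)) = 32*((½)*5 + (3*5 - 3)) = 32*(5/2 + (15 - 3)) = 32*(5/2 + 12) = 32*(29/2) = 464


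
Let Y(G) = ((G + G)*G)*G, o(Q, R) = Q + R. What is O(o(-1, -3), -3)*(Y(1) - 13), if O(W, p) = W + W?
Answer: 88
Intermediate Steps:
Y(G) = 2*G³ (Y(G) = ((2*G)*G)*G = (2*G²)*G = 2*G³)
O(W, p) = 2*W
O(o(-1, -3), -3)*(Y(1) - 13) = (2*(-1 - 3))*(2*1³ - 13) = (2*(-4))*(2*1 - 13) = -8*(2 - 13) = -8*(-11) = 88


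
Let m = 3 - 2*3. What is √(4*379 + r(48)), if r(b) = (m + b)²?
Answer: √3541 ≈ 59.506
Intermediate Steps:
m = -3 (m = 3 - 6 = -3)
r(b) = (-3 + b)²
√(4*379 + r(48)) = √(4*379 + (-3 + 48)²) = √(1516 + 45²) = √(1516 + 2025) = √3541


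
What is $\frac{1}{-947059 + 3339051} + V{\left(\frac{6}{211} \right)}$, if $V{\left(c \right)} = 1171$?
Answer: $\frac{2801022633}{2391992} \approx 1171.0$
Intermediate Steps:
$\frac{1}{-947059 + 3339051} + V{\left(\frac{6}{211} \right)} = \frac{1}{-947059 + 3339051} + 1171 = \frac{1}{2391992} + 1171 = \frac{2801022633}{2391992}$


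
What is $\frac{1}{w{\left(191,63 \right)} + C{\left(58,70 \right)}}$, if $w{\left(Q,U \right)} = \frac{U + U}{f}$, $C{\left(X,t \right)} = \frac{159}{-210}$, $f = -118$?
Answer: $- \frac{4130}{7537} \approx -0.54796$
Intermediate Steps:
$C{\left(X,t \right)} = - \frac{53}{70}$ ($C{\left(X,t \right)} = 159 \left(- \frac{1}{210}\right) = - \frac{53}{70}$)
$w{\left(Q,U \right)} = - \frac{U}{59}$ ($w{\left(Q,U \right)} = \frac{U + U}{-118} = 2 U \left(- \frac{1}{118}\right) = - \frac{U}{59}$)
$\frac{1}{w{\left(191,63 \right)} + C{\left(58,70 \right)}} = \frac{1}{\left(- \frac{1}{59}\right) 63 - \frac{53}{70}} = \frac{1}{- \frac{63}{59} - \frac{53}{70}} = \frac{1}{- \frac{7537}{4130}} = - \frac{4130}{7537}$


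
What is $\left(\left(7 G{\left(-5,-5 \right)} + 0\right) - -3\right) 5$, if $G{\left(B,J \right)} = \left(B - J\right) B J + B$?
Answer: $-160$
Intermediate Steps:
$G{\left(B,J \right)} = B + B J \left(B - J\right)$ ($G{\left(B,J \right)} = B \left(B - J\right) J + B = B J \left(B - J\right) + B = B + B J \left(B - J\right)$)
$\left(\left(7 G{\left(-5,-5 \right)} + 0\right) - -3\right) 5 = \left(\left(7 \left(- 5 \left(1 - \left(-5\right)^{2} - -25\right)\right) + 0\right) - -3\right) 5 = \left(\left(7 \left(- 5 \left(1 - 25 + 25\right)\right) + 0\right) + 3\right) 5 = \left(\left(7 \left(\left(-5\right) 1\right) + 0\right) + 3\right) 5 = \left(\left(7 \left(-5\right) + 0\right) + 3\right) 5 = \left(\left(-35 + 0\right) + 3\right) 5 = \left(-35 + 3\right) 5 = \left(-32\right) 5 = -160$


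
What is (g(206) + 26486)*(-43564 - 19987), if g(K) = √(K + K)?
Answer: -1683211786 - 127102*√103 ≈ -1.6845e+9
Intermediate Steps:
g(K) = √2*√K (g(K) = √(2*K) = √2*√K)
(g(206) + 26486)*(-43564 - 19987) = (√2*√206 + 26486)*(-43564 - 19987) = (2*√103 + 26486)*(-63551) = (26486 + 2*√103)*(-63551) = -1683211786 - 127102*√103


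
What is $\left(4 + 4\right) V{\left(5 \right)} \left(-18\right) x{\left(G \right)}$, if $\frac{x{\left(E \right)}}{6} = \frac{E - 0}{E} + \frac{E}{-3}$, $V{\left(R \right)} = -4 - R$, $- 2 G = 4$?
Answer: $12960$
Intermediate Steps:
$G = -2$ ($G = \left(- \frac{1}{2}\right) 4 = -2$)
$x{\left(E \right)} = 6 - 2 E$ ($x{\left(E \right)} = 6 \left(\frac{E - 0}{E} + \frac{E}{-3}\right) = 6 \left(\frac{E + 0}{E} + E \left(- \frac{1}{3}\right)\right) = 6 \left(\frac{E}{E} - \frac{E}{3}\right) = 6 \left(1 - \frac{E}{3}\right) = 6 - 2 E$)
$\left(4 + 4\right) V{\left(5 \right)} \left(-18\right) x{\left(G \right)} = \left(4 + 4\right) \left(-4 - 5\right) \left(-18\right) \left(6 - -4\right) = 8 \left(-4 - 5\right) \left(-18\right) \left(6 + 4\right) = 8 \left(-9\right) \left(-18\right) 10 = \left(-72\right) \left(-18\right) 10 = 1296 \cdot 10 = 12960$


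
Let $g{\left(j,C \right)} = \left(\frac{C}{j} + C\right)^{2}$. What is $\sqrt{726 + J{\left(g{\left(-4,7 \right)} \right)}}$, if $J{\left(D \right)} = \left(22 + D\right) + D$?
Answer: $\frac{5 \sqrt{514}}{4} \approx 28.339$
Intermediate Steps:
$g{\left(j,C \right)} = \left(C + \frac{C}{j}\right)^{2}$
$J{\left(D \right)} = 22 + 2 D$
$\sqrt{726 + J{\left(g{\left(-4,7 \right)} \right)}} = \sqrt{726 + \left(22 + 2 \frac{7^{2} \left(1 - 4\right)^{2}}{16}\right)} = \sqrt{726 + \left(22 + 2 \cdot 49 \cdot \frac{1}{16} \left(-3\right)^{2}\right)} = \sqrt{726 + \left(22 + 2 \cdot 49 \cdot \frac{1}{16} \cdot 9\right)} = \sqrt{726 + \left(22 + 2 \cdot \frac{441}{16}\right)} = \sqrt{726 + \left(22 + \frac{441}{8}\right)} = \sqrt{726 + \frac{617}{8}} = \sqrt{\frac{6425}{8}} = \frac{5 \sqrt{514}}{4}$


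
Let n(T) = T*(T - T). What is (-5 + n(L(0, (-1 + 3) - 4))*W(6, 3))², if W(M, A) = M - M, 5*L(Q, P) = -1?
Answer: 25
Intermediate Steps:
L(Q, P) = -⅕ (L(Q, P) = (⅕)*(-1) = -⅕)
W(M, A) = 0
n(T) = 0 (n(T) = T*0 = 0)
(-5 + n(L(0, (-1 + 3) - 4))*W(6, 3))² = (-5 + 0*0)² = (-5 + 0)² = (-5)² = 25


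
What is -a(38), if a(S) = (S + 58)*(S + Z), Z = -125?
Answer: 8352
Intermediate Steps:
a(S) = (-125 + S)*(58 + S) (a(S) = (S + 58)*(S - 125) = (58 + S)*(-125 + S) = (-125 + S)*(58 + S))
-a(38) = -(-7250 + 38² - 67*38) = -(-7250 + 1444 - 2546) = -1*(-8352) = 8352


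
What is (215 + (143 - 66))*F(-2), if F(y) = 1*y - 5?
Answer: -2044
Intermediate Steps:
F(y) = -5 + y (F(y) = y - 5 = -5 + y)
(215 + (143 - 66))*F(-2) = (215 + (143 - 66))*(-5 - 2) = (215 + 77)*(-7) = 292*(-7) = -2044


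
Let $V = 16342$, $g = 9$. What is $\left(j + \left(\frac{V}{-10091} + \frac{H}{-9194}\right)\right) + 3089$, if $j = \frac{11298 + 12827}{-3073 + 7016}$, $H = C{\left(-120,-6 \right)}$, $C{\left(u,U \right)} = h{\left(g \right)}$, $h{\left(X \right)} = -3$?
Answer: $\frac{1131658799932283}{365818346722} \approx 3093.5$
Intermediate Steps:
$C{\left(u,U \right)} = -3$
$H = -3$
$j = \frac{24125}{3943} \approx 6.1184$
$\left(j + \left(\frac{V}{-10091} + \frac{H}{-9194}\right)\right) + 3089 = \left(\frac{24125}{3943} + \left(\frac{16342}{-10091} - \frac{3}{-9194}\right)\right) + 3089 = \left(\frac{24125}{3943} + \left(16342 \left(- \frac{1}{10091}\right) - - \frac{3}{9194}\right)\right) + 3089 = \left(\frac{24125}{3943} + \left(- \frac{16342}{10091} + \frac{3}{9194}\right)\right) + 3089 = \left(\frac{24125}{3943} - \frac{150218075}{92776654}\right) + 3089 = \frac{1645926908025}{365818346722} + 3089 = \frac{1131658799932283}{365818346722}$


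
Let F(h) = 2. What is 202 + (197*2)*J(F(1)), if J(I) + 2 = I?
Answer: 202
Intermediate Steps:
J(I) = -2 + I
202 + (197*2)*J(F(1)) = 202 + (197*2)*(-2 + 2) = 202 + 394*0 = 202 + 0 = 202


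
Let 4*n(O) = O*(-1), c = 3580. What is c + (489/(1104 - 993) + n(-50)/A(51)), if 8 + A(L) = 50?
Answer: 11141257/3108 ≈ 3584.7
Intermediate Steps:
A(L) = 42 (A(L) = -8 + 50 = 42)
n(O) = -O/4 (n(O) = (O*(-1))/4 = (-O)/4 = -O/4)
c + (489/(1104 - 993) + n(-50)/A(51)) = 3580 + (489/(1104 - 993) - 1/4*(-50)/42) = 3580 + (489/111 + (25/2)*(1/42)) = 3580 + (489*(1/111) + 25/84) = 3580 + (163/37 + 25/84) = 3580 + 14617/3108 = 11141257/3108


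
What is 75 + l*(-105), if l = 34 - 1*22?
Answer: -1185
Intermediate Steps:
l = 12 (l = 34 - 22 = 12)
75 + l*(-105) = 75 + 12*(-105) = 75 - 1260 = -1185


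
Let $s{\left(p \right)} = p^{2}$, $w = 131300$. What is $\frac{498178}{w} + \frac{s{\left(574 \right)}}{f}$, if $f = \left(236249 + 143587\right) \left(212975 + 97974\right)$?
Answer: $\frac{7354957463325949}{1938474209874150} \approx 3.7942$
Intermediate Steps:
$f = 118109624364$ ($f = 379836 \cdot 310949 = 118109624364$)
$\frac{498178}{w} + \frac{s{\left(574 \right)}}{f} = \frac{498178}{131300} + \frac{574^{2}}{118109624364} = 498178 \cdot \frac{1}{131300} + 329476 \cdot \frac{1}{118109624364} = \frac{249089}{65650} + \frac{82369}{29527406091} = \frac{7354957463325949}{1938474209874150}$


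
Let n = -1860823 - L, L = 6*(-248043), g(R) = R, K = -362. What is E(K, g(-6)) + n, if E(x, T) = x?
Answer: -372927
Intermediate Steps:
L = -1488258
n = -372565 (n = -1860823 - 1*(-1488258) = -1860823 + 1488258 = -372565)
E(K, g(-6)) + n = -362 - 372565 = -372927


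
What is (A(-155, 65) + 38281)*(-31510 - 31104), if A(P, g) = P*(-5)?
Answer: -2445452384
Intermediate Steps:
A(P, g) = -5*P
(A(-155, 65) + 38281)*(-31510 - 31104) = (-5*(-155) + 38281)*(-31510 - 31104) = (775 + 38281)*(-62614) = 39056*(-62614) = -2445452384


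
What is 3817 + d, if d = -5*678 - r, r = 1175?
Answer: -748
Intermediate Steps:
d = -4565 (d = -5*678 - 1*1175 = -3390 - 1175 = -4565)
3817 + d = 3817 - 4565 = -748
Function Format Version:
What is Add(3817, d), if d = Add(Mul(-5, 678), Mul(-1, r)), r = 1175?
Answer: -748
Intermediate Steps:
d = -4565 (d = Add(Mul(-5, 678), Mul(-1, 1175)) = Add(-3390, -1175) = -4565)
Add(3817, d) = Add(3817, -4565) = -748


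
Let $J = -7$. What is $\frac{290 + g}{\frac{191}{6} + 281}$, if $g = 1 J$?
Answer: $\frac{1698}{1877} \approx 0.90464$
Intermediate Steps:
$g = -7$ ($g = 1 \left(-7\right) = -7$)
$\frac{290 + g}{\frac{191}{6} + 281} = \frac{290 - 7}{\frac{191}{6} + 281} = \frac{283}{191 \cdot \frac{1}{6} + 281} = \frac{283}{\frac{191}{6} + 281} = \frac{283}{\frac{1877}{6}} = 283 \cdot \frac{6}{1877} = \frac{1698}{1877}$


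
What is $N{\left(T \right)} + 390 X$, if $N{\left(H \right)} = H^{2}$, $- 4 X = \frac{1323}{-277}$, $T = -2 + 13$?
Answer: $\frac{325019}{554} \approx 586.68$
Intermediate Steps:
$T = 11$
$X = \frac{1323}{1108}$ ($X = - \frac{1323 \frac{1}{-277}}{4} = - \frac{1323 \left(- \frac{1}{277}\right)}{4} = \left(- \frac{1}{4}\right) \left(- \frac{1323}{277}\right) = \frac{1323}{1108} \approx 1.194$)
$N{\left(T \right)} + 390 X = 11^{2} + 390 \cdot \frac{1323}{1108} = 121 + \frac{257985}{554} = \frac{325019}{554}$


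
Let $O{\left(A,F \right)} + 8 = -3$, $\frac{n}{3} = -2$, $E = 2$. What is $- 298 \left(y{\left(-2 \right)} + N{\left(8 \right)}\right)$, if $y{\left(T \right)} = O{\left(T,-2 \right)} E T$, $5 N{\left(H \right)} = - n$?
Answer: $- \frac{67348}{5} \approx -13470.0$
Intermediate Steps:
$n = -6$ ($n = 3 \left(-2\right) = -6$)
$O{\left(A,F \right)} = -11$ ($O{\left(A,F \right)} = -8 - 3 = -11$)
$N{\left(H \right)} = \frac{6}{5}$ ($N{\left(H \right)} = \frac{\left(-1\right) \left(-6\right)}{5} = \frac{1}{5} \cdot 6 = \frac{6}{5}$)
$y{\left(T \right)} = - 22 T$ ($y{\left(T \right)} = \left(-11\right) 2 T = - 22 T$)
$- 298 \left(y{\left(-2 \right)} + N{\left(8 \right)}\right) = - 298 \left(\left(-22\right) \left(-2\right) + \frac{6}{5}\right) = - 298 \left(44 + \frac{6}{5}\right) = \left(-298\right) \frac{226}{5} = - \frac{67348}{5}$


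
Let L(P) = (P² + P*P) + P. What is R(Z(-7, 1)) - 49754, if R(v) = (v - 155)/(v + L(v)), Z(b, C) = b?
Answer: -696583/14 ≈ -49756.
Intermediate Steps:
L(P) = P + 2*P² (L(P) = (P² + P²) + P = 2*P² + P = P + 2*P²)
R(v) = (-155 + v)/(v + v*(1 + 2*v)) (R(v) = (v - 155)/(v + v*(1 + 2*v)) = (-155 + v)/(v + v*(1 + 2*v)))
R(Z(-7, 1)) - 49754 = (½)*(-155 - 7)/(-7*(1 - 7)) - 49754 = (½)*(-⅐)*(-162)/(-6) - 49754 = (½)*(-⅐)*(-⅙)*(-162) - 49754 = -27/14 - 49754 = -696583/14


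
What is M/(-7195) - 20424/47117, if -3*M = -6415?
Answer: -148621519/203404089 ≈ -0.73067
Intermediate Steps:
M = 6415/3 (M = -⅓*(-6415) = 6415/3 ≈ 2138.3)
M/(-7195) - 20424/47117 = (6415/3)/(-7195) - 20424/47117 = (6415/3)*(-1/7195) - 20424*1/47117 = -1283/4317 - 20424/47117 = -148621519/203404089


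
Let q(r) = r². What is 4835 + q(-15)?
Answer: 5060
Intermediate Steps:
4835 + q(-15) = 4835 + (-15)² = 4835 + 225 = 5060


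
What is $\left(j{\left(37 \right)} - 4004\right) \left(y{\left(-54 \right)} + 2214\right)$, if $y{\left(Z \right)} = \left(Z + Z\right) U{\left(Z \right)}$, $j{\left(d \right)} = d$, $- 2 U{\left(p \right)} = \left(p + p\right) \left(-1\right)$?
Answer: $-31918482$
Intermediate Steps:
$U{\left(p \right)} = p$ ($U{\left(p \right)} = - \frac{\left(p + p\right) \left(-1\right)}{2} = - \frac{2 p \left(-1\right)}{2} = - \frac{\left(-2\right) p}{2} = p$)
$y{\left(Z \right)} = 2 Z^{2}$ ($y{\left(Z \right)} = \left(Z + Z\right) Z = 2 Z Z = 2 Z^{2}$)
$\left(j{\left(37 \right)} - 4004\right) \left(y{\left(-54 \right)} + 2214\right) = \left(37 - 4004\right) \left(2 \left(-54\right)^{2} + 2214\right) = - 3967 \left(2 \cdot 2916 + 2214\right) = - 3967 \left(5832 + 2214\right) = \left(-3967\right) 8046 = -31918482$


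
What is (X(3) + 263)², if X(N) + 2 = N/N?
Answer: 68644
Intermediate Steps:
X(N) = -1 (X(N) = -2 + N/N = -2 + 1 = -1)
(X(3) + 263)² = (-1 + 263)² = 262² = 68644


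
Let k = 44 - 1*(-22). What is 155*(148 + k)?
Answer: 33170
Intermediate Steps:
k = 66 (k = 44 + 22 = 66)
155*(148 + k) = 155*(148 + 66) = 155*214 = 33170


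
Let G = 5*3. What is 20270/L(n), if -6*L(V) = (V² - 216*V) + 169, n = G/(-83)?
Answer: -418920090/716693 ≈ -584.52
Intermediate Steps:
G = 15
n = -15/83 (n = 15/(-83) = 15*(-1/83) = -15/83 ≈ -0.18072)
L(V) = -169/6 + 36*V - V²/6 (L(V) = -((V² - 216*V) + 169)/6 = -(169 + V² - 216*V)/6 = -169/6 + 36*V - V²/6)
20270/L(n) = 20270/(-169/6 + 36*(-15/83) - (-15/83)²/6) = 20270/(-169/6 - 540/83 - ⅙*225/6889) = 20270/(-169/6 - 540/83 - 75/13778) = 20270/(-716693/20667) = 20270*(-20667/716693) = -418920090/716693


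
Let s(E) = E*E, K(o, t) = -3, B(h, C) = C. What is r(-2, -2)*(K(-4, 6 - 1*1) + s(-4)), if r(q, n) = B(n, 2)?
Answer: 26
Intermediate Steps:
r(q, n) = 2
s(E) = E**2
r(-2, -2)*(K(-4, 6 - 1*1) + s(-4)) = 2*(-3 + (-4)**2) = 2*(-3 + 16) = 2*13 = 26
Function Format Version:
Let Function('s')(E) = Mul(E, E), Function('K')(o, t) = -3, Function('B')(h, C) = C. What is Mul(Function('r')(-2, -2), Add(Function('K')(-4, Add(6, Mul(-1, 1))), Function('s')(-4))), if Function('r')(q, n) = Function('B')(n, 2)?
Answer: 26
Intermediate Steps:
Function('r')(q, n) = 2
Function('s')(E) = Pow(E, 2)
Mul(Function('r')(-2, -2), Add(Function('K')(-4, Add(6, Mul(-1, 1))), Function('s')(-4))) = Mul(2, Add(-3, Pow(-4, 2))) = Mul(2, Add(-3, 16)) = Mul(2, 13) = 26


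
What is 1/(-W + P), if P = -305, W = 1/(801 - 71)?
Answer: -730/222651 ≈ -0.0032787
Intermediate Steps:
W = 1/730 ≈ 0.0013699
1/(-W + P) = 1/(-1*1/730 - 305) = 1/(-1/730 - 305) = 1/(-222651/730) = -730/222651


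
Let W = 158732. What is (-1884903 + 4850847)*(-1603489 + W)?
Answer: -4285068355608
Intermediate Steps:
(-1884903 + 4850847)*(-1603489 + W) = (-1884903 + 4850847)*(-1603489 + 158732) = 2965944*(-1444757) = -4285068355608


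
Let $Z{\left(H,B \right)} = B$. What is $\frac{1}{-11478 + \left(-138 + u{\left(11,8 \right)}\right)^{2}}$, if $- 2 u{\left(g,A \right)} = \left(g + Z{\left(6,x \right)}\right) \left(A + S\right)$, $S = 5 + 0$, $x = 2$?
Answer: $\frac{4}{152113} \approx 2.6296 \cdot 10^{-5}$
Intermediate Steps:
$S = 5$
$u{\left(g,A \right)} = - \frac{\left(2 + g\right) \left(5 + A\right)}{2}$ ($u{\left(g,A \right)} = - \frac{\left(g + 2\right) \left(A + 5\right)}{2} = - \frac{\left(2 + g\right) \left(5 + A\right)}{2}$)
$\frac{1}{-11478 + \left(-138 + u{\left(11,8 \right)}\right)^{2}} = \frac{1}{-11478 + \left(-138 - \left(\frac{81}{2} + 44\right)\right)^{2}} = \frac{1}{-11478 + \left(-138 - \frac{169}{2}\right)^{2}} = \frac{1}{-11478 + \left(- \frac{445}{2}\right)^{2}} = \frac{1}{-11478 + \frac{198025}{4}} = \frac{1}{\frac{152113}{4}} = \frac{4}{152113}$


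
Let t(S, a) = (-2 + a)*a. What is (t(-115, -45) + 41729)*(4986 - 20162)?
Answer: -665376544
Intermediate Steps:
t(S, a) = a*(-2 + a)
(t(-115, -45) + 41729)*(4986 - 20162) = (-45*(-2 - 45) + 41729)*(4986 - 20162) = (-45*(-47) + 41729)*(-15176) = (2115 + 41729)*(-15176) = 43844*(-15176) = -665376544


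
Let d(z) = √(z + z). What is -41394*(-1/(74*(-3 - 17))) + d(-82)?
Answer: -20697/740 + 2*I*√41 ≈ -27.969 + 12.806*I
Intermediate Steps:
d(z) = √2*√z (d(z) = √(2*z) = √2*√z)
-41394*(-1/(74*(-3 - 17))) + d(-82) = -41394*(-1/(74*(-3 - 17))) + √2*√(-82) = -41394/((-74*(-20))) + √2*(I*√82) = -41394/1480 + 2*I*√41 = -41394*1/1480 + 2*I*√41 = -20697/740 + 2*I*√41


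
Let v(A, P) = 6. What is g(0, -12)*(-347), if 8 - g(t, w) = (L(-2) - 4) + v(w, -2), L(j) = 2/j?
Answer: -2429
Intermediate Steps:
g(t, w) = 7 (g(t, w) = 8 - ((2/(-2) - 4) + 6) = 8 - ((2*(-½) - 4) + 6) = 8 - ((-1 - 4) + 6) = 8 - (-5 + 6) = 8 - 1*1 = 8 - 1 = 7)
g(0, -12)*(-347) = 7*(-347) = -2429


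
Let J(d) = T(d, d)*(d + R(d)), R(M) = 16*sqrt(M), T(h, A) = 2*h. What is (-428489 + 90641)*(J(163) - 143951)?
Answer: 30680990424 - 1762215168*sqrt(163) ≈ 8.1825e+9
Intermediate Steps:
J(d) = 2*d*(d + 16*sqrt(d)) (J(d) = (2*d)*(d + 16*sqrt(d)) = 2*d*(d + 16*sqrt(d)))
(-428489 + 90641)*(J(163) - 143951) = (-428489 + 90641)*(2*163*(163 + 16*sqrt(163)) - 143951) = -337848*((53138 + 5216*sqrt(163)) - 143951) = -337848*(-90813 + 5216*sqrt(163)) = 30680990424 - 1762215168*sqrt(163)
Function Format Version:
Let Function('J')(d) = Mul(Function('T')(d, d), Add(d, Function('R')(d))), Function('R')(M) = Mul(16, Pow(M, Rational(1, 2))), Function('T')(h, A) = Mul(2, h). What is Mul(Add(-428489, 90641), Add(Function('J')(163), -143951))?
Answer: Add(30680990424, Mul(-1762215168, Pow(163, Rational(1, 2)))) ≈ 8.1825e+9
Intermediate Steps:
Function('J')(d) = Mul(2, d, Add(d, Mul(16, Pow(d, Rational(1, 2))))) (Function('J')(d) = Mul(Mul(2, d), Add(d, Mul(16, Pow(d, Rational(1, 2))))) = Mul(2, d, Add(d, Mul(16, Pow(d, Rational(1, 2))))))
Mul(Add(-428489, 90641), Add(Function('J')(163), -143951)) = Mul(Add(-428489, 90641), Add(Mul(2, 163, Add(163, Mul(16, Pow(163, Rational(1, 2))))), -143951)) = Mul(-337848, Add(Add(53138, Mul(5216, Pow(163, Rational(1, 2)))), -143951)) = Mul(-337848, Add(-90813, Mul(5216, Pow(163, Rational(1, 2))))) = Add(30680990424, Mul(-1762215168, Pow(163, Rational(1, 2))))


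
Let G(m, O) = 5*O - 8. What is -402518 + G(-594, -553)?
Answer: -405291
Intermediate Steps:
G(m, O) = -8 + 5*O
-402518 + G(-594, -553) = -402518 + (-8 + 5*(-553)) = -402518 + (-8 - 2765) = -402518 - 2773 = -405291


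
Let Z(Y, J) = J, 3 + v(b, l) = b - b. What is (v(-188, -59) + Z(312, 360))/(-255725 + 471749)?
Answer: 119/72008 ≈ 0.0016526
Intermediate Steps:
v(b, l) = -3 (v(b, l) = -3 + (b - b) = -3 + 0 = -3)
(v(-188, -59) + Z(312, 360))/(-255725 + 471749) = (-3 + 360)/(-255725 + 471749) = 357/216024 = 357*(1/216024) = 119/72008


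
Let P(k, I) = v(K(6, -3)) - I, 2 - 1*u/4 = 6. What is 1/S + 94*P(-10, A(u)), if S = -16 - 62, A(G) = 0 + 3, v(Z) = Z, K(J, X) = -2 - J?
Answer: -80653/78 ≈ -1034.0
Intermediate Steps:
u = -16 (u = 8 - 4*6 = 8 - 24 = -16)
A(G) = 3
S = -78
P(k, I) = -8 - I (P(k, I) = (-2 - 1*6) - I = (-2 - 6) - I = -8 - I)
1/S + 94*P(-10, A(u)) = 1/(-78) + 94*(-8 - 1*3) = -1/78 + 94*(-8 - 3) = -1/78 + 94*(-11) = -1/78 - 1034 = -80653/78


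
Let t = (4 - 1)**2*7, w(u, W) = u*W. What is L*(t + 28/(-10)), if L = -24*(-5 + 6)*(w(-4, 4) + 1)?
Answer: 21672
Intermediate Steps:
w(u, W) = W*u
t = 63 (t = 3**2*7 = 9*7 = 63)
L = 360 (L = -24*(-5 + 6)*(4*(-4) + 1) = -24*(-16 + 1) = -24*(-15) = 360)
L*(t + 28/(-10)) = 360*(63 + 28/(-10)) = 360*(63 + 28*(-1/10)) = 360*(63 - 14/5) = 360*(301/5) = 21672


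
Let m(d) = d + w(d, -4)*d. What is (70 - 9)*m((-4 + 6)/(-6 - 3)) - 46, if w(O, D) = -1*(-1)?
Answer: -658/9 ≈ -73.111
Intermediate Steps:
w(O, D) = 1
m(d) = 2*d (m(d) = d + 1*d = d + d = 2*d)
(70 - 9)*m((-4 + 6)/(-6 - 3)) - 46 = (70 - 9)*(2*((-4 + 6)/(-6 - 3))) - 46 = 61*(2*(2/(-9))) - 46 = 61*(2*(2*(-⅑))) - 46 = 61*(2*(-2/9)) - 46 = 61*(-4/9) - 46 = -244/9 - 46 = -658/9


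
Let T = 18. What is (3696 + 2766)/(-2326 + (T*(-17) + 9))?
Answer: -6462/2623 ≈ -2.4636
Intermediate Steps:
(3696 + 2766)/(-2326 + (T*(-17) + 9)) = (3696 + 2766)/(-2326 + (18*(-17) + 9)) = 6462/(-2326 + (-306 + 9)) = 6462/(-2326 - 297) = 6462/(-2623) = 6462*(-1/2623) = -6462/2623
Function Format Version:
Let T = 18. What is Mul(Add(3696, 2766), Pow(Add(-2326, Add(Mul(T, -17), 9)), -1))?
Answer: Rational(-6462, 2623) ≈ -2.4636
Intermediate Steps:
Mul(Add(3696, 2766), Pow(Add(-2326, Add(Mul(T, -17), 9)), -1)) = Mul(Add(3696, 2766), Pow(Add(-2326, Add(Mul(18, -17), 9)), -1)) = Mul(6462, Pow(Add(-2326, Add(-306, 9)), -1)) = Mul(6462, Pow(Add(-2326, -297), -1)) = Mul(6462, Pow(-2623, -1)) = Mul(6462, Rational(-1, 2623)) = Rational(-6462, 2623)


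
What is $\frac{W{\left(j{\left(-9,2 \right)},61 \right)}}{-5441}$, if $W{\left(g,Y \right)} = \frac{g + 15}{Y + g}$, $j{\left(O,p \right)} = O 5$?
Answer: $\frac{15}{43528} \approx 0.00034461$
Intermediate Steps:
$j{\left(O,p \right)} = 5 O$
$W{\left(g,Y \right)} = \frac{15 + g}{Y + g}$
$\frac{W{\left(j{\left(-9,2 \right)},61 \right)}}{-5441} = \frac{\frac{1}{61 + 5 \left(-9\right)} \left(15 + 5 \left(-9\right)\right)}{-5441} = \frac{15 - 45}{61 - 45} \left(- \frac{1}{5441}\right) = \frac{1}{16} \left(-30\right) \left(- \frac{1}{5441}\right) = \left(- \frac{15}{8}\right) \left(- \frac{1}{5441}\right) = \frac{15}{43528}$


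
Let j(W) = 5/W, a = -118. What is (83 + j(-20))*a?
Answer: -19529/2 ≈ -9764.5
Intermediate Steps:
(83 + j(-20))*a = (83 + 5/(-20))*(-118) = (83 + 5*(-1/20))*(-118) = (83 - ¼)*(-118) = (331/4)*(-118) = -19529/2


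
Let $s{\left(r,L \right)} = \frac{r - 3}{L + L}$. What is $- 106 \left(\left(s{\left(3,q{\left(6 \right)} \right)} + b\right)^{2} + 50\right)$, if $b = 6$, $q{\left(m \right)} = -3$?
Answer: $-9116$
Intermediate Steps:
$s{\left(r,L \right)} = \frac{-3 + r}{2 L}$
$- 106 \left(\left(s{\left(3,q{\left(6 \right)} \right)} + b\right)^{2} + 50\right) = - 106 \left(\left(\frac{-3 + 3}{2 \left(-3\right)} + 6\right)^{2} + 50\right) = - 106 \left(\left(\frac{1}{2} \left(- \frac{1}{3}\right) 0 + 6\right)^{2} + 50\right) = - 106 \left(\left(0 + 6\right)^{2} + 50\right) = - 106 \left(6^{2} + 50\right) = - 106 \left(36 + 50\right) = \left(-106\right) 86 = -9116$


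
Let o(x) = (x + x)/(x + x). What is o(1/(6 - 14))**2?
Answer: 1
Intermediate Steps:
o(x) = 1 (o(x) = (2*x)/((2*x)) = (2*x)*(1/(2*x)) = 1)
o(1/(6 - 14))**2 = 1**2 = 1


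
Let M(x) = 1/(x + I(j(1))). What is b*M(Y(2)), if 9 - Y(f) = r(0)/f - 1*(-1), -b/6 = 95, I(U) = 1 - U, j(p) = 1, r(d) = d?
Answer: -285/4 ≈ -71.250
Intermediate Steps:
b = -570 (b = -6*95 = -570)
Y(f) = 8 (Y(f) = 9 - (0/f - 1*(-1)) = 9 - (0 + 1) = 9 - 1*1 = 9 - 1 = 8)
M(x) = 1/x (M(x) = 1/(x + (1 - 1*1)) = 1/(x + (1 - 1)) = 1/(x + 0) = 1/x)
b*M(Y(2)) = -570/8 = -570*⅛ = -285/4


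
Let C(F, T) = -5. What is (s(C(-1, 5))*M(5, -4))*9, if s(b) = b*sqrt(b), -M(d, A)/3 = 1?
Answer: 135*I*sqrt(5) ≈ 301.87*I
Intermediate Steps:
M(d, A) = -3 (M(d, A) = -3*1 = -3)
s(b) = b**(3/2)
(s(C(-1, 5))*M(5, -4))*9 = ((-5)**(3/2)*(-3))*9 = (-5*I*sqrt(5)*(-3))*9 = (15*I*sqrt(5))*9 = 135*I*sqrt(5)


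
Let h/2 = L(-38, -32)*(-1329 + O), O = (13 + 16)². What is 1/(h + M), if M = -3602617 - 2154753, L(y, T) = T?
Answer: -1/5726138 ≈ -1.7464e-7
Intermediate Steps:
M = -5757370
O = 841 (O = 29² = 841)
h = 31232 (h = 2*(-32*(-1329 + 841)) = 2*(-32*(-488)) = 2*15616 = 31232)
1/(h + M) = 1/(31232 - 5757370) = 1/(-5726138) = -1/5726138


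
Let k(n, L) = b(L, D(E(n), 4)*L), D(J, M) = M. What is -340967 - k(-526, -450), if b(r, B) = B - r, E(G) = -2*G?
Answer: -339617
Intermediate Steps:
k(n, L) = 3*L (k(n, L) = 4*L - L = 3*L)
-340967 - k(-526, -450) = -340967 - 3*(-450) = -340967 - 1*(-1350) = -340967 + 1350 = -339617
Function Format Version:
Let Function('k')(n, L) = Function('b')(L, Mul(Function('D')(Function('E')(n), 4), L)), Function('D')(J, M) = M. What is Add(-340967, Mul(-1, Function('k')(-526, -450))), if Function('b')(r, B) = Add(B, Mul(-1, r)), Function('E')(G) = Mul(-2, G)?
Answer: -339617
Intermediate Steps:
Function('k')(n, L) = Mul(3, L) (Function('k')(n, L) = Add(Mul(4, L), Mul(-1, L)) = Mul(3, L))
Add(-340967, Mul(-1, Function('k')(-526, -450))) = Add(-340967, Mul(-1, Mul(3, -450))) = Add(-340967, Mul(-1, -1350)) = Add(-340967, 1350) = -339617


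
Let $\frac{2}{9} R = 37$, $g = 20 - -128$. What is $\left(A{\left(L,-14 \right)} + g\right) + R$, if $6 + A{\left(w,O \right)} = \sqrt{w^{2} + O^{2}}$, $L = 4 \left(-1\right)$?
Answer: $\frac{617}{2} + 2 \sqrt{53} \approx 323.06$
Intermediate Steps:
$g = 148$ ($g = 20 + 128 = 148$)
$L = -4$
$R = \frac{333}{2}$ ($R = \frac{9}{2} \cdot 37 = \frac{333}{2} \approx 166.5$)
$A{\left(w,O \right)} = -6 + \sqrt{O^{2} + w^{2}}$ ($A{\left(w,O \right)} = -6 + \sqrt{w^{2} + O^{2}} = -6 + \sqrt{O^{2} + w^{2}}$)
$\left(A{\left(L,-14 \right)} + g\right) + R = \left(\left(-6 + \sqrt{\left(-14\right)^{2} + \left(-4\right)^{2}}\right) + 148\right) + \frac{333}{2} = \left(\left(-6 + \sqrt{196 + 16}\right) + 148\right) + \frac{333}{2} = \left(\left(-6 + \sqrt{212}\right) + 148\right) + \frac{333}{2} = \left(\left(-6 + 2 \sqrt{53}\right) + 148\right) + \frac{333}{2} = \left(142 + 2 \sqrt{53}\right) + \frac{333}{2} = \frac{617}{2} + 2 \sqrt{53}$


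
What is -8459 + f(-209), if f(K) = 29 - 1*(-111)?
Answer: -8319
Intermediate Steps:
f(K) = 140 (f(K) = 29 + 111 = 140)
-8459 + f(-209) = -8459 + 140 = -8319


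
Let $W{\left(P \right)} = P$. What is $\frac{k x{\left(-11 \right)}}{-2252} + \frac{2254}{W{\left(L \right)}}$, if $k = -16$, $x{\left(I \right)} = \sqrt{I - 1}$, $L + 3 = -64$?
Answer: $- \frac{2254}{67} + \frac{8 i \sqrt{3}}{563} \approx -33.642 + 0.024612 i$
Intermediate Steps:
$L = -67$ ($L = -3 - 64 = -67$)
$x{\left(I \right)} = \sqrt{-1 + I}$
$\frac{k x{\left(-11 \right)}}{-2252} + \frac{2254}{W{\left(L \right)}} = \frac{\left(-16\right) \sqrt{-1 - 11}}{-2252} + \frac{2254}{-67} = - 16 \sqrt{-12} \left(- \frac{1}{2252}\right) + 2254 \left(- \frac{1}{67}\right) = - 16 \cdot 2 i \sqrt{3} \left(- \frac{1}{2252}\right) - \frac{2254}{67} = - 32 i \sqrt{3} \left(- \frac{1}{2252}\right) - \frac{2254}{67} = \frac{8 i \sqrt{3}}{563} - \frac{2254}{67} = - \frac{2254}{67} + \frac{8 i \sqrt{3}}{563}$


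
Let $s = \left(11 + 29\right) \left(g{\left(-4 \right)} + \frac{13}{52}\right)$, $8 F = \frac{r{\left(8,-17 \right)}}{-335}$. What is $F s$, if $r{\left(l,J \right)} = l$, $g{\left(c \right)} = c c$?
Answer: $- \frac{130}{67} \approx -1.9403$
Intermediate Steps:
$g{\left(c \right)} = c^{2}$
$F = - \frac{1}{335}$ ($F = \frac{8 \frac{1}{-335}}{8} = \frac{8 \left(- \frac{1}{335}\right)}{8} = \frac{1}{8} \left(- \frac{8}{335}\right) = - \frac{1}{335} \approx -0.0029851$)
$s = 650$ ($s = \left(11 + 29\right) \left(\left(-4\right)^{2} + \frac{13}{52}\right) = 40 \left(16 + 13 \cdot \frac{1}{52}\right) = 40 \left(16 + \frac{1}{4}\right) = 40 \cdot \frac{65}{4} = 650$)
$F s = \left(- \frac{1}{335}\right) 650 = - \frac{130}{67}$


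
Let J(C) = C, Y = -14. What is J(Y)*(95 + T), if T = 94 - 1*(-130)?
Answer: -4466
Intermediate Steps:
T = 224 (T = 94 + 130 = 224)
J(Y)*(95 + T) = -14*(95 + 224) = -14*319 = -4466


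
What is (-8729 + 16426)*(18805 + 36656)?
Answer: 426883317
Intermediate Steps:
(-8729 + 16426)*(18805 + 36656) = 7697*55461 = 426883317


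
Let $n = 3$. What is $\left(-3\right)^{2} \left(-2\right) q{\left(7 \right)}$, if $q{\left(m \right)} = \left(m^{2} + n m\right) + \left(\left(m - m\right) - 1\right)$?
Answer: $-1242$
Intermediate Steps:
$q{\left(m \right)} = -1 + m^{2} + 3 m$ ($q{\left(m \right)} = \left(m^{2} + 3 m\right) + \left(\left(m - m\right) - 1\right) = \left(m^{2} + 3 m\right) + \left(0 - 1\right) = \left(m^{2} + 3 m\right) - 1 = -1 + m^{2} + 3 m$)
$\left(-3\right)^{2} \left(-2\right) q{\left(7 \right)} = \left(-3\right)^{2} \left(-2\right) \left(-1 + 7^{2} + 3 \cdot 7\right) = 9 \left(-2\right) \left(-1 + 49 + 21\right) = \left(-18\right) 69 = -1242$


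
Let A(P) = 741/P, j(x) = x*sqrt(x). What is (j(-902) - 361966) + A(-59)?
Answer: -21356735/59 - 902*I*sqrt(902) ≈ -3.6198e+5 - 27090.0*I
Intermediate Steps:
j(x) = x**(3/2)
(j(-902) - 361966) + A(-59) = ((-902)**(3/2) - 361966) + 741/(-59) = (-902*I*sqrt(902) - 361966) + 741*(-1/59) = (-361966 - 902*I*sqrt(902)) - 741/59 = -21356735/59 - 902*I*sqrt(902)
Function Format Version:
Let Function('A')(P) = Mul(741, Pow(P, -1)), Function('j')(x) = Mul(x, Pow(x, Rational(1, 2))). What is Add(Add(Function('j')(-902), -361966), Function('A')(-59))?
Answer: Add(Rational(-21356735, 59), Mul(-902, I, Pow(902, Rational(1, 2)))) ≈ Add(-3.6198e+5, Mul(-27090., I))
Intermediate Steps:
Function('j')(x) = Pow(x, Rational(3, 2))
Add(Add(Function('j')(-902), -361966), Function('A')(-59)) = Add(Add(Pow(-902, Rational(3, 2)), -361966), Mul(741, Pow(-59, -1))) = Add(Add(Mul(-902, I, Pow(902, Rational(1, 2))), -361966), Mul(741, Rational(-1, 59))) = Add(Add(-361966, Mul(-902, I, Pow(902, Rational(1, 2)))), Rational(-741, 59)) = Add(Rational(-21356735, 59), Mul(-902, I, Pow(902, Rational(1, 2))))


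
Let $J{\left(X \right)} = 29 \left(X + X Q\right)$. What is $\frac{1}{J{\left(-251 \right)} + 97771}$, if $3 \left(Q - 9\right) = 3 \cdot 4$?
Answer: $- \frac{1}{4135} \approx -0.00024184$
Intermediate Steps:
$Q = 13$ ($Q = 9 + \frac{3 \cdot 4}{3} = 9 + \frac{1}{3} \cdot 12 = 9 + 4 = 13$)
$J{\left(X \right)} = 406 X$ ($J{\left(X \right)} = 29 \left(X + X 13\right) = 29 \left(X + 13 X\right) = 29 \cdot 14 X = 406 X$)
$\frac{1}{J{\left(-251 \right)} + 97771} = \frac{1}{406 \left(-251\right) + 97771} = \frac{1}{-101906 + 97771} = \frac{1}{-4135} = - \frac{1}{4135}$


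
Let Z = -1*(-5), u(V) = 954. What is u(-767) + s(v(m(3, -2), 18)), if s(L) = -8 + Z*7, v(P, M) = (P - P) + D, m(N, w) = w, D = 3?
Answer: 981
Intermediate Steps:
Z = 5
v(P, M) = 3 (v(P, M) = (P - P) + 3 = 0 + 3 = 3)
s(L) = 27 (s(L) = -8 + 5*7 = -8 + 35 = 27)
u(-767) + s(v(m(3, -2), 18)) = 954 + 27 = 981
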